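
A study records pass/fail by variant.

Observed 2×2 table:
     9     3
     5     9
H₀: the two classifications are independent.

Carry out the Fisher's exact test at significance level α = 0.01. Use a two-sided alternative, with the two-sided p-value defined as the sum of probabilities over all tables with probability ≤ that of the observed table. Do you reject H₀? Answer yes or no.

reject H₀: no

Margins: r₁=12, r₂=14, c₁=14, c₂=12, n=26
p_obs = C(12,9)·C(14,5)/C(26,14); sum pmf over tables with pmf ≤ p_obs
p-value (two-sided) = 0.06184
At α=0.01: p ≥ α → fail to reject H₀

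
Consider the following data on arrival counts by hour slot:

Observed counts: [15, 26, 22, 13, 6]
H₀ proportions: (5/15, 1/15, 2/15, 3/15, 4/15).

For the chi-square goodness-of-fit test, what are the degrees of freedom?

df = k − 1 = 5 − 1 = 4

degrees of freedom = 4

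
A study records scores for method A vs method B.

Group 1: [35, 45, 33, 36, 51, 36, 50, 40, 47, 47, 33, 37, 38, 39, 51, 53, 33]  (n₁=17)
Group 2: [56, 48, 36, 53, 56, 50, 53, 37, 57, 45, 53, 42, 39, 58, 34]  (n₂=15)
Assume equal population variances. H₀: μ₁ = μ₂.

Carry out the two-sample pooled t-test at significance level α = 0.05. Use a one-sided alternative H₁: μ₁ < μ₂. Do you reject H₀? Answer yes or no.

reject H₀: yes

x̄₁=41.412, s₁=7.151, n₁=17
x̄₂=47.800, s₂=8.343, n₂=15
s_p² = [16·7.151² + 14·8.343²]/30 = 59.7506
SE = √(s_p²·(1/17+1/15)) = 2.7383
t = (41.412−47.800)/2.7383 = -2.3329
df = 30
p-value (one-sided, H₁ less) = 0.01327
At α=0.05: p < α → reject H₀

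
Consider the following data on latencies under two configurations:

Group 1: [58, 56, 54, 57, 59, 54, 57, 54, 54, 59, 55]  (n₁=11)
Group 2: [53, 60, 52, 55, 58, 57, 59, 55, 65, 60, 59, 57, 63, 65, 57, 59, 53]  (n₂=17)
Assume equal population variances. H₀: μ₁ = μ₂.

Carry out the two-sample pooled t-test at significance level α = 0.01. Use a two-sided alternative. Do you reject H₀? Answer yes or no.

reject H₀: no

x̄₁=56.091, s₁=2.023, n₁=11
x̄₂=58.059, s₂=3.881, n₂=17
s_p² = [10·2.023² + 16·3.881²]/26 = 10.8404
SE = √(s_p²·(1/11+1/17)) = 1.2740
t = (56.091−58.059)/1.2740 = -1.5446
df = 26
p-value (two-sided) = 0.13452
At α=0.01: p ≥ α → fail to reject H₀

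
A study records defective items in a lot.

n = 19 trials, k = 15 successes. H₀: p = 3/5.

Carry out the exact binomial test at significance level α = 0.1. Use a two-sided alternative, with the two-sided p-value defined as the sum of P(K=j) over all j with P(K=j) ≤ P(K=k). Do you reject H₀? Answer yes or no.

reject H₀: no

Exact binomial: n=19, k=15, p₀=3/5=0.6000
P(X=j) = C(n,j)·p₀^j·(1−p₀)^(n−j); p = Σ P(X=j) over j with P(X=j) ≤ P(X=15)
p-value (two-sided) = 0.10484
At α=0.1: p ≥ α → fail to reject H₀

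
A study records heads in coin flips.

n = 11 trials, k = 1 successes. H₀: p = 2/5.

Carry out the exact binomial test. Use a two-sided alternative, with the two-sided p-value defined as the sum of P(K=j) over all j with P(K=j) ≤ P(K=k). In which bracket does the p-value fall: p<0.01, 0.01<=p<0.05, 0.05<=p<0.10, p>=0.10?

Exact binomial: n=11, k=1, p₀=2/5=0.4000
P(X=j) = C(n,j)·p₀^j·(1−p₀)^(n−j); p = Σ P(X=j) over j with P(X=j) ≤ P(X=1)
p-value (two-sided) = 0.05951
→ bracket: 0.05<=p<0.10

p-value bracket: 0.05<=p<0.10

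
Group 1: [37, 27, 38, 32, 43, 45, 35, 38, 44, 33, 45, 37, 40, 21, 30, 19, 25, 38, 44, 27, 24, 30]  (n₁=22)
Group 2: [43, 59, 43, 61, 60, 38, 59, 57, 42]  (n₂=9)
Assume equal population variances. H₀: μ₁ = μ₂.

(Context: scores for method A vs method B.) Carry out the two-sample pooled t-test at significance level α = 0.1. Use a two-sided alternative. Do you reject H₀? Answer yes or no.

reject H₀: yes

x̄₁=34.182, s₁=7.974, n₁=22
x̄₂=51.333, s₂=9.500, n₂=9
s_p² = [21·7.974² + 8·9.500²]/29 = 70.9404
SE = √(s_p²·(1/22+1/9)) = 3.3327
t = (34.182−51.333)/3.3327 = -5.1464
df = 29
p-value (two-sided) = 0.00002
At α=0.1: p < α → reject H₀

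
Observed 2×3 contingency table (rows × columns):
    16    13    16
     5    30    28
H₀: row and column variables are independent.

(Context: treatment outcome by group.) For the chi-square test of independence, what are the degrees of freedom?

degrees of freedom = 2

df = (r−1)(c−1) = (2−1)·(3−1) = 2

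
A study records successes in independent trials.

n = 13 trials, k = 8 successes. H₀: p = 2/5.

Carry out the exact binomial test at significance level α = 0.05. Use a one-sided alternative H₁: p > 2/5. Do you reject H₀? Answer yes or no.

Exact binomial: n=13, k=8, p₀=2/5=0.4000
P(X≥8) from Σ C(n,i)·p₀^i·(1−p₀)^(n−i)
p-value (one-sided, H₁ greater) = 0.09767
At α=0.05: p ≥ α → fail to reject H₀

reject H₀: no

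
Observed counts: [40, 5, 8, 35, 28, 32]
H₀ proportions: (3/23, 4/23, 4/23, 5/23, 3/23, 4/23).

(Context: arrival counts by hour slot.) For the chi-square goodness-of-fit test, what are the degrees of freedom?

degrees of freedom = 5

df = k − 1 = 6 − 1 = 5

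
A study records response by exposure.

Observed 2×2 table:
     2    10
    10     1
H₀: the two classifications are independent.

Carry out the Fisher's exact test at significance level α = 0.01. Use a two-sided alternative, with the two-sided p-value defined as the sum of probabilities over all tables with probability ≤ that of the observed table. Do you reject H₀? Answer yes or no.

reject H₀: yes

Margins: r₁=12, r₂=11, c₁=12, c₂=11, n=23
p_obs = C(12,2)·C(11,10)/C(23,12); sum pmf over tables with pmf ≤ p_obs
p-value (two-sided) = 0.00064
At α=0.01: p < α → reject H₀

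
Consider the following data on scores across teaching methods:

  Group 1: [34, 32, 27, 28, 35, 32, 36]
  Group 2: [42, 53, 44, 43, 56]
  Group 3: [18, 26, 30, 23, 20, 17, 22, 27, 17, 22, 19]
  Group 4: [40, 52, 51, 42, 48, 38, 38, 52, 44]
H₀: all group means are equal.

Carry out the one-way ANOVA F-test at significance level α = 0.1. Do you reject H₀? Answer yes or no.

Group means [32.00, 47.60, 21.91, 45.00], grand mean 34.625
SSB = Σnᵢ(x̄ᵢ−x̄)² = 3637.391; SSW = ΣΣ(x−x̄ᵢ)² = 696.109
MSB = 3637.391/3 = 1212.4636; MSW = 696.109/28 = 24.8610
F = MSB/MSW = 48.7696
df = (3, 28)
p-value (upper-tail) = 0.00000
At α=0.1: p < α → reject H₀

reject H₀: yes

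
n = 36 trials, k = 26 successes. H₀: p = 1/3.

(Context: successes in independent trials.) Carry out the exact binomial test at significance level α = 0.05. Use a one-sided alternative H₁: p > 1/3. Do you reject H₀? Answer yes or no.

reject H₀: yes

Exact binomial: n=36, k=26, p₀=1/3=0.3333
P(X≥26) from Σ C(n,i)·p₀^i·(1−p₀)^(n−i)
p-value (one-sided, H₁ greater) = 0.00000
At α=0.05: p < α → reject H₀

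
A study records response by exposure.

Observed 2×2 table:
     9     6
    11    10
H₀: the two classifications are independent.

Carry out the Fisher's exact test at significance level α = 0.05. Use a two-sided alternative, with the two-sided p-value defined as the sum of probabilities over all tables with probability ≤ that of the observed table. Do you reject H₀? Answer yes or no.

Margins: r₁=15, r₂=21, c₁=20, c₂=16, n=36
p_obs = C(15,9)·C(21,11)/C(36,20); sum pmf over tables with pmf ≤ p_obs
p-value (two-sided) = 0.74118
At α=0.05: p ≥ α → fail to reject H₀

reject H₀: no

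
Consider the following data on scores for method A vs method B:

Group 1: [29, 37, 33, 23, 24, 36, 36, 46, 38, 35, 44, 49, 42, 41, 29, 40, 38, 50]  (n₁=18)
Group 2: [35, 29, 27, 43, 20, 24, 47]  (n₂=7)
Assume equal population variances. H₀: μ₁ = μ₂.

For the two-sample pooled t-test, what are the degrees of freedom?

df = n₁ + n₂ − 2 = 18 + 7 − 2 = 23

degrees of freedom = 23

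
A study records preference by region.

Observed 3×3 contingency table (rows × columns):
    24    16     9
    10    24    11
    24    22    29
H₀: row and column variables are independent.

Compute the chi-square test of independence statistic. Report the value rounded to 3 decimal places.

test statistic = 14.477

Row totals [49, 45, 75], col totals [58, 62, 49], n=169
χ² = (24−16.82)²/16.82 + (16−17.98)²/17.98 + (9−14.21)²/14.21 + (10−15.44)²/15.44 + (24−16.51)²/16.51 + (11−13.05)²/13.05 + (24−25.74)²/25.74 + (22−27.51)²/27.51 + (29−21.75)²/21.75 = 14.4766
df = 4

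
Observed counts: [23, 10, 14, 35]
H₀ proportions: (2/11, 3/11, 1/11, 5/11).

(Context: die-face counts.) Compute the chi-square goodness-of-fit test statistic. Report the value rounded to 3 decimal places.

n = 82; E_i = n·p_i = [14.91, 22.36, 7.45, 37.27]
χ² = (23−14.91)²/14.91 + (10−22.36)²/22.36 + (14−7.45)²/7.45 + (35−37.27)²/37.27 = 17.1118
df = 3

test statistic = 17.112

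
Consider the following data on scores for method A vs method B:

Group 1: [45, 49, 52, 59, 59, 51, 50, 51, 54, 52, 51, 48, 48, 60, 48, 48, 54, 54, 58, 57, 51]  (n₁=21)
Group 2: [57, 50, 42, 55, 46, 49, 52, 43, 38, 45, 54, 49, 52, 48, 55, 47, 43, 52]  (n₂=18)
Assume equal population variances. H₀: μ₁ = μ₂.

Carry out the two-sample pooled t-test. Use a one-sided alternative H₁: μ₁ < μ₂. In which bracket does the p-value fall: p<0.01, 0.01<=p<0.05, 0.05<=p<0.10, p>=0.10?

p-value bracket: p>=0.10

x̄₁=52.333, s₁=4.258, n₁=21
x̄₂=48.722, s₂=5.200, n₂=18
s_p² = [20·4.258² + 17·5.200²]/37 = 22.2237
SE = √(s_p²·(1/21+1/18)) = 1.5142
t = (52.333−48.722)/1.5142 = 2.3848
df = 37
p-value (one-sided, H₁ less) = 0.98884
→ bracket: p>=0.10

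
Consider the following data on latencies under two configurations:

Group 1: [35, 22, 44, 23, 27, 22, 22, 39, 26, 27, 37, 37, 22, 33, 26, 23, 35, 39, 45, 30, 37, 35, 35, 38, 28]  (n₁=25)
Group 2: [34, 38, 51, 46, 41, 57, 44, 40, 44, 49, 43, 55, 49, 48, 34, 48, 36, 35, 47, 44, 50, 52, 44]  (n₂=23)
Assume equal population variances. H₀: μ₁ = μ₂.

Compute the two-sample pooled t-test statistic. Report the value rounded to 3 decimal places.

x̄₁=31.480, s₁=7.235, n₁=25
x̄₂=44.739, s₂=6.496, n₂=23
s_p² = [24·7.235² + 22·6.496²]/46 = 47.4929
SE = √(s_p²·(1/25+1/23)) = 1.9911
t = (31.480−44.739)/1.9911 = -6.6591
df = 46

test statistic = -6.659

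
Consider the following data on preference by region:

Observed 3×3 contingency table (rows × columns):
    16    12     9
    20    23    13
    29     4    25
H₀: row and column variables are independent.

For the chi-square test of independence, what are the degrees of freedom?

df = (r−1)(c−1) = (3−1)·(3−1) = 4

degrees of freedom = 4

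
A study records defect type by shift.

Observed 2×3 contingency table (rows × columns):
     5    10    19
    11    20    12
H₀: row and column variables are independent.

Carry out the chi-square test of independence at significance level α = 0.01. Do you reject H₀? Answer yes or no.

Row totals [34, 43], col totals [16, 30, 31], n=77
χ² = (5−7.06)²/7.06 + (10−13.25)²/13.25 + (19−13.69)²/13.69 + (11−8.94)²/8.94 + (20−16.75)²/16.75 + (12−17.31)²/17.31 = 6.1967
df = 2
p-value (upper-tail) = 0.04512
At α=0.01: p ≥ α → fail to reject H₀

reject H₀: no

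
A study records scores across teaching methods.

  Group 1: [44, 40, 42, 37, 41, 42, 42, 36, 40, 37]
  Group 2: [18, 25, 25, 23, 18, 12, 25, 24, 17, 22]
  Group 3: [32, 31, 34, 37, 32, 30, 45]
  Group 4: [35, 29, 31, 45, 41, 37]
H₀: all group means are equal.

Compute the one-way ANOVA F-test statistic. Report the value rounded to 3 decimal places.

test statistic = 33.785

Group means [40.10, 20.90, 34.43, 36.33], grand mean 32.394
SSB = Σnᵢ(x̄ᵢ−x̄)² = 2037.031; SSW = ΣΣ(x−x̄ᵢ)² = 582.848
MSB = 2037.031/3 = 679.0104; MSW = 582.848/29 = 20.0982
F = MSB/MSW = 33.7846
df = (3, 29)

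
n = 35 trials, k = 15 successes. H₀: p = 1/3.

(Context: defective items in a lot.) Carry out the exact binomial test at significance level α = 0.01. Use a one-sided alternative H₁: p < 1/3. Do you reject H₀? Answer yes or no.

reject H₀: no

Exact binomial: n=35, k=15, p₀=1/3=0.3333
P(X≤15) from Σ C(n,i)·p₀^i·(1−p₀)^(n−i)
p-value (one-sided, H₁ less) = 0.91326
At α=0.01: p ≥ α → fail to reject H₀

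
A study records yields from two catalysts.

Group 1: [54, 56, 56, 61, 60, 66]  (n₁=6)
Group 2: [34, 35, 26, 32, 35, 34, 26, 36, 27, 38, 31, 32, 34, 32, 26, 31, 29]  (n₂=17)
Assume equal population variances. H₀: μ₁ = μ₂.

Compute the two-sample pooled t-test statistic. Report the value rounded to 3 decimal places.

x̄₁=58.833, s₁=4.401, n₁=6
x̄₂=31.647, s₂=3.741, n₂=17
s_p² = [5·4.401² + 16·3.741²]/21 = 15.2722
SE = √(s_p²·(1/6+1/17)) = 1.8557
t = (58.833−31.647)/1.8557 = 14.6499
df = 21

test statistic = 14.650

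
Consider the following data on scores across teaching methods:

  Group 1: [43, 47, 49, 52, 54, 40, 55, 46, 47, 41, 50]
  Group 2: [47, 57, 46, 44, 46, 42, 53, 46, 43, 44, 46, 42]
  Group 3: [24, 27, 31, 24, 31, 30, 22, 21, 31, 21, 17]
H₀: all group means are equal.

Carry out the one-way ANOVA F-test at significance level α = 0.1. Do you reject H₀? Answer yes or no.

Group means [47.64, 46.33, 25.36], grand mean 39.971
SSB = Σnᵢ(x̄ᵢ−x̄)² = 3479.213; SSW = ΣΣ(x−x̄ᵢ)² = 709.758
MSB = 3479.213/2 = 1739.6065; MSW = 709.758/31 = 22.8954
F = MSB/MSW = 75.9806
df = (2, 31)
p-value (upper-tail) = 0.00000
At α=0.1: p < α → reject H₀

reject H₀: yes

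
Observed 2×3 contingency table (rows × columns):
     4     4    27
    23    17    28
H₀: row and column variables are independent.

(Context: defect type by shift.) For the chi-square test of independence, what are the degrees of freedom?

df = (r−1)(c−1) = (2−1)·(3−1) = 2

degrees of freedom = 2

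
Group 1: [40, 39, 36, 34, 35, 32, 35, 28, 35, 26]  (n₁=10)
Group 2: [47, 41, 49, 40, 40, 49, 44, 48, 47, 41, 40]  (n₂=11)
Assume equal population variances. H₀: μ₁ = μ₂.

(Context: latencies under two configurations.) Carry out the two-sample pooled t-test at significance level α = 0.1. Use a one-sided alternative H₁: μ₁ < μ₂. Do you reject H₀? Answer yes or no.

x̄₁=34.000, s₁=4.372, n₁=10
x̄₂=44.182, s₂=3.868, n₂=11
s_p² = [9·4.372² + 10·3.868²]/19 = 16.9282
SE = √(s_p²·(1/10+1/11)) = 1.7977
t = (34.000−44.182)/1.7977 = -5.6638
df = 19
p-value (one-sided, H₁ less) = 0.00001
At α=0.1: p < α → reject H₀

reject H₀: yes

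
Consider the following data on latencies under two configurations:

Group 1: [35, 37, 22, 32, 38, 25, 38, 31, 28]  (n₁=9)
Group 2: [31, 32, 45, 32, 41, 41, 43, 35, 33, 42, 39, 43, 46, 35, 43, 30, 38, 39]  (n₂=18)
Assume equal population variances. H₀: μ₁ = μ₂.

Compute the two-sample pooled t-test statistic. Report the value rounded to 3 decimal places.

test statistic = -2.936

x̄₁=31.778, s₁=5.826, n₁=9
x̄₂=38.222, s₂=5.151, n₂=18
s_p² = [8·5.826² + 17·5.151²]/25 = 28.9067
SE = √(s_p²·(1/9+1/18)) = 2.1949
t = (31.778−38.222)/2.1949 = -2.9360
df = 25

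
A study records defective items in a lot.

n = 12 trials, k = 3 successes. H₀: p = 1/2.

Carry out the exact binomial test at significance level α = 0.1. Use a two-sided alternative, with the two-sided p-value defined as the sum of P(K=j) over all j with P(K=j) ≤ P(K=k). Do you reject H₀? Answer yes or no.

reject H₀: no

Exact binomial: n=12, k=3, p₀=1/2=0.5000
P(X=j) = C(n,j)·p₀^j·(1−p₀)^(n−j); p = Σ P(X=j) over j with P(X=j) ≤ P(X=3)
p-value (two-sided) = 0.14600
At α=0.1: p ≥ α → fail to reject H₀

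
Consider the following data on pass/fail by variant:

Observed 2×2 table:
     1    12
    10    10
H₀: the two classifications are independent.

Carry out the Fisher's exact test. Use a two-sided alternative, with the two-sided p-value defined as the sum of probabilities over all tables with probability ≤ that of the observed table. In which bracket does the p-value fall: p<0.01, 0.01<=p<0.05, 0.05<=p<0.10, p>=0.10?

p-value bracket: 0.01<=p<0.05

Margins: r₁=13, r₂=20, c₁=11, c₂=22, n=33
p_obs = C(13,1)·C(20,10)/C(33,11); sum pmf over tables with pmf ≤ p_obs
p-value (two-sided) = 0.02159
→ bracket: 0.01<=p<0.05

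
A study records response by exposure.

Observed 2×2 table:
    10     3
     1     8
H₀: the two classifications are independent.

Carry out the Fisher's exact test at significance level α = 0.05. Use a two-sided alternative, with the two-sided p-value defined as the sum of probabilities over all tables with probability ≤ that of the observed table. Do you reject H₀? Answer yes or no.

reject H₀: yes

Margins: r₁=13, r₂=9, c₁=11, c₂=11, n=22
p_obs = C(13,10)·C(9,1)/C(22,11); sum pmf over tables with pmf ≤ p_obs
p-value (two-sided) = 0.00752
At α=0.05: p < α → reject H₀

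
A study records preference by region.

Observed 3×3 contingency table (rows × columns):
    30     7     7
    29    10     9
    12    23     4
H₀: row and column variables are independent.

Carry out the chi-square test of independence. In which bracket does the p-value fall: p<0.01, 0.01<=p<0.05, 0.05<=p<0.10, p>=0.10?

p-value bracket: p<0.01

Row totals [44, 48, 39], col totals [71, 40, 20], n=131
χ² = (30−23.85)²/23.85 + (7−13.44)²/13.44 + (7−6.72)²/6.72 + (29−26.02)²/26.02 + (10−14.66)²/14.66 + (9−7.33)²/7.33 + (12−21.14)²/21.14 + (23−11.91)²/11.91 + (4−5.95)²/5.95 = 21.8070
df = 4
p-value (upper-tail) = 0.00022
→ bracket: p<0.01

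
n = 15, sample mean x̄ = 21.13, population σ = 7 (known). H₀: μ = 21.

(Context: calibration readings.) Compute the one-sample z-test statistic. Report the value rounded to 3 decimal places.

test statistic = 0.072

SE = σ/√n = 7/√15 = 1.8074
z = (x̄−μ₀)/SE = (21.13−21)/1.8074 = 0.0719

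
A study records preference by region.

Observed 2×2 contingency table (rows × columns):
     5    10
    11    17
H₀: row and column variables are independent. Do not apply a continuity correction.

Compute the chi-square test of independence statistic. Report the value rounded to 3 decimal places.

test statistic = 0.148

Row totals [15, 28], col totals [16, 27], n=43
χ² = (5−5.58)²/5.58 + (10−9.42)²/9.42 + (11−10.42)²/10.42 + (17−17.58)²/17.58 = 0.1481
df = 1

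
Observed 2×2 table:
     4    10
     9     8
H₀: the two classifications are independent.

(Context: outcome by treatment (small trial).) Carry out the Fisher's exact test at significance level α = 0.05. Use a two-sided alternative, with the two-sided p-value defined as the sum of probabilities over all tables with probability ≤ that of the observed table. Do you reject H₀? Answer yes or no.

Margins: r₁=14, r₂=17, c₁=13, c₂=18, n=31
p_obs = C(14,4)·C(17,9)/C(31,13); sum pmf over tables with pmf ≤ p_obs
p-value (two-sided) = 0.27494
At α=0.05: p ≥ α → fail to reject H₀

reject H₀: no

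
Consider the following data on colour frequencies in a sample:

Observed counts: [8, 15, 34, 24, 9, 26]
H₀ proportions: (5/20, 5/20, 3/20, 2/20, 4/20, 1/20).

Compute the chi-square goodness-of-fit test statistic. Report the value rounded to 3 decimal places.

test statistic = 130.101

n = 116; E_i = n·p_i = [29.00, 29.00, 17.40, 11.60, 23.20, 5.80]
χ² = (8−29.00)²/29.00 + (15−29.00)²/29.00 + (34−17.40)²/17.40 + (24−11.60)²/11.60 + (9−23.20)²/23.20 + (26−5.80)²/5.80 = 130.1006
df = 5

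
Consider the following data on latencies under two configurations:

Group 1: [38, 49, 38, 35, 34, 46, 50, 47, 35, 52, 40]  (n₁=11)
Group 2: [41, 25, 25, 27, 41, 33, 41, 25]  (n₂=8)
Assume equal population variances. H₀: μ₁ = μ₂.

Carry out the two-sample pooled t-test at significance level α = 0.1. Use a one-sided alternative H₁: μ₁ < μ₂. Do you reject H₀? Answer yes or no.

reject H₀: no

x̄₁=42.182, s₁=6.720, n₁=11
x̄₂=32.250, s₂=7.704, n₂=8
s_p² = [10·6.720² + 7·7.704²]/17 = 51.0080
SE = √(s_p²·(1/11+1/8)) = 3.3186
t = (42.182−32.250)/3.3186 = 2.9928
df = 17
p-value (one-sided, H₁ less) = 0.99591
At α=0.1: p ≥ α → fail to reject H₀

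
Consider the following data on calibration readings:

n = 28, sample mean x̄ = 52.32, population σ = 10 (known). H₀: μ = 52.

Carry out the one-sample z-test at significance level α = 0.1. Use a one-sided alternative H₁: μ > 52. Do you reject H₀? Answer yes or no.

SE = σ/√n = 10/√28 = 1.8898
z = (x̄−μ₀)/SE = (52.32−52)/1.8898 = 0.1693
p-value (one-sided, H₁ greater) = 0.43277
At α=0.1: p ≥ α → fail to reject H₀

reject H₀: no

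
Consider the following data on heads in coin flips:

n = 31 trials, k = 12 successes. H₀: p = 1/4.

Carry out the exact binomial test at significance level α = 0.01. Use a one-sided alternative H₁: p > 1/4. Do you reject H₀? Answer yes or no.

Exact binomial: n=31, k=12, p₀=1/4=0.2500
P(X≥12) from Σ C(n,i)·p₀^i·(1−p₀)^(n−i)
p-value (one-sided, H₁ greater) = 0.06443
At α=0.01: p ≥ α → fail to reject H₀

reject H₀: no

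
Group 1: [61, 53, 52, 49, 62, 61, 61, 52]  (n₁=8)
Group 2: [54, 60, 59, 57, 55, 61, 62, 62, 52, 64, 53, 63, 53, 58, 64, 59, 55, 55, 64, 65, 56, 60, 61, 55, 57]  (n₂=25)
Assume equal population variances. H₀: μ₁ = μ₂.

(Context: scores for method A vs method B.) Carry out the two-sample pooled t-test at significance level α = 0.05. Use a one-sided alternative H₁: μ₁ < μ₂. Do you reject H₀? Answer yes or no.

x̄₁=56.375, s₁=5.344, n₁=8
x̄₂=58.560, s₂=3.969, n₂=25
s_p² = [7·5.344² + 24·3.969²]/31 = 18.6463
SE = √(s_p²·(1/8+1/25)) = 1.7540
t = (56.375−58.560)/1.7540 = -1.2457
df = 31
p-value (one-sided, H₁ less) = 0.11110
At α=0.05: p ≥ α → fail to reject H₀

reject H₀: no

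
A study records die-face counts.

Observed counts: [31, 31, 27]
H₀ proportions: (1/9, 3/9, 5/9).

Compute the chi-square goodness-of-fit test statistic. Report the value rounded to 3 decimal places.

test statistic = 55.317

n = 89; E_i = n·p_i = [9.89, 29.67, 49.44]
χ² = (31−9.89)²/9.89 + (31−29.67)²/29.67 + (27−49.44)²/49.44 = 55.3169
df = 2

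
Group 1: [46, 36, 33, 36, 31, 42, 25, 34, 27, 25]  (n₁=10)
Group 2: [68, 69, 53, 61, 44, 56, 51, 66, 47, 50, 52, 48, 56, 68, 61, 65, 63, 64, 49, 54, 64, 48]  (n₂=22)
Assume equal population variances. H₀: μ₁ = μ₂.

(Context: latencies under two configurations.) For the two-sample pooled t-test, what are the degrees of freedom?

df = n₁ + n₂ − 2 = 10 + 22 − 2 = 30

degrees of freedom = 30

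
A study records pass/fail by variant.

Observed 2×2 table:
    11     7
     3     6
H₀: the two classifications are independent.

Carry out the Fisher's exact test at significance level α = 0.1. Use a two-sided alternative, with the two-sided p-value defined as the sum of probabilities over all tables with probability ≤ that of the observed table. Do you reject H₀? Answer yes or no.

reject H₀: no

Margins: r₁=18, r₂=9, c₁=14, c₂=13, n=27
p_obs = C(18,11)·C(9,3)/C(27,14); sum pmf over tables with pmf ≤ p_obs
p-value (two-sided) = 0.23646
At α=0.1: p ≥ α → fail to reject H₀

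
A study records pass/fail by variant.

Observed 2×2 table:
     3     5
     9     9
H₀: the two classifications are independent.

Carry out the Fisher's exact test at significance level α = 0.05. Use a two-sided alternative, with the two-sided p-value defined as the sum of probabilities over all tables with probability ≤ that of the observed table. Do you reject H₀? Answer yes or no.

Margins: r₁=8, r₂=18, c₁=12, c₂=14, n=26
p_obs = C(8,3)·C(18,9)/C(26,12); sum pmf over tables with pmf ≤ p_obs
p-value (two-sided) = 0.68284
At α=0.05: p ≥ α → fail to reject H₀

reject H₀: no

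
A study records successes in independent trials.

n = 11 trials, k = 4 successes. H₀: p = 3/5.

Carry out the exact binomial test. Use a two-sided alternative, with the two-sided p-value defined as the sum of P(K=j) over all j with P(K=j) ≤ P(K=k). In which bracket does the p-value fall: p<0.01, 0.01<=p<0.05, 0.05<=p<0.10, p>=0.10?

Exact binomial: n=11, k=4, p₀=3/5=0.6000
P(X=j) = C(n,j)·p₀^j·(1−p₀)^(n−j); p = Σ P(X=j) over j with P(X=j) ≤ P(X=4)
p-value (two-sided) = 0.12959
→ bracket: p>=0.10

p-value bracket: p>=0.10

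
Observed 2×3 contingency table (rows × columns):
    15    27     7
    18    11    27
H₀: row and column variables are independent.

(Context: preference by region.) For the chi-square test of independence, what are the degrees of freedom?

df = (r−1)(c−1) = (2−1)·(3−1) = 2

degrees of freedom = 2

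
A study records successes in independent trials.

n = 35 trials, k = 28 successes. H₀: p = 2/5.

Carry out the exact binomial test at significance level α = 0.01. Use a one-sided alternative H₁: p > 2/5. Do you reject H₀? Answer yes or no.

Exact binomial: n=35, k=28, p₀=2/5=0.4000
P(X≥28) from Σ C(n,i)·p₀^i·(1−p₀)^(n−i)
p-value (one-sided, H₁ greater) = 0.00000
At α=0.01: p < α → reject H₀

reject H₀: yes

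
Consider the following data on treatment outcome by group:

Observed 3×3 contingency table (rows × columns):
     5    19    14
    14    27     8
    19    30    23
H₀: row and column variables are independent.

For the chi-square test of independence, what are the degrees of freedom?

df = (r−1)(c−1) = (3−1)·(3−1) = 4

degrees of freedom = 4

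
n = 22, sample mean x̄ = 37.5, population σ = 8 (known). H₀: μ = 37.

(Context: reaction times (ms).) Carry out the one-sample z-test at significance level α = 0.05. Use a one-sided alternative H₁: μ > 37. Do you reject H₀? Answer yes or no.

reject H₀: no

SE = σ/√n = 8/√22 = 1.7056
z = (x̄−μ₀)/SE = (37.5−37)/1.7056 = 0.2932
p-value (one-sided, H₁ greater) = 0.38470
At α=0.05: p ≥ α → fail to reject H₀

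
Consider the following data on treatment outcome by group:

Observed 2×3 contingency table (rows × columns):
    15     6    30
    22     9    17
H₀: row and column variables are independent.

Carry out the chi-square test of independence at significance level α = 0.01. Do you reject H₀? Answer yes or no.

Row totals [51, 48], col totals [37, 15, 47], n=99
χ² = (15−19.06)²/19.06 + (6−7.73)²/7.73 + (30−24.21)²/24.21 + (22−17.94)²/17.94 + (9−7.27)²/7.27 + (17−22.79)²/22.79 = 5.4341
df = 2
p-value (upper-tail) = 0.06607
At α=0.01: p ≥ α → fail to reject H₀

reject H₀: no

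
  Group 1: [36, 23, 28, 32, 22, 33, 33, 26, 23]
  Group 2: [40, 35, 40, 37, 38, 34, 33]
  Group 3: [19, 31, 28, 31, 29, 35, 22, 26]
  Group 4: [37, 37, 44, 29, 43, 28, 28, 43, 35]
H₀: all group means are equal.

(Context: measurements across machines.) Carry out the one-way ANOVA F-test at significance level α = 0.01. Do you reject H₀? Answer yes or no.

Group means [28.44, 36.71, 27.62, 36.00], grand mean 32.061
SSB = Σnᵢ(x̄ᵢ−x̄)² = 566.353; SSW = ΣΣ(x−x̄ᵢ)² = 795.526
MSB = 566.353/3 = 188.7843; MSW = 795.526/29 = 27.4319
F = MSB/MSW = 6.8819
df = (3, 29)
p-value (upper-tail) = 0.00122
At α=0.01: p < α → reject H₀

reject H₀: yes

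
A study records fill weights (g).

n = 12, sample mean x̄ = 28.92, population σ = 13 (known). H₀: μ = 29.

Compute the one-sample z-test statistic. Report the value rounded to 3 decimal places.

test statistic = -0.021

SE = σ/√n = 13/√12 = 3.7528
z = (x̄−μ₀)/SE = (28.92−29)/3.7528 = -0.0213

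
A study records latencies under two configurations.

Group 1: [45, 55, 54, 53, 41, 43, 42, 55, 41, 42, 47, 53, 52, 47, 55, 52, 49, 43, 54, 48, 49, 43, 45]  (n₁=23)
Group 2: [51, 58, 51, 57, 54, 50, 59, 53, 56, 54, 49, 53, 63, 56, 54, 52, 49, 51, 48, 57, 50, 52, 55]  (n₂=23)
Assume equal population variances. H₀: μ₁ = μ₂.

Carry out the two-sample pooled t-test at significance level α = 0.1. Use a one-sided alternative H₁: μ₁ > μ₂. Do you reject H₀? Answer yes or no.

x̄₁=48.174, s₁=5.078, n₁=23
x̄₂=53.565, s₂=3.691, n₂=23
s_p² = [22·5.078² + 22·3.691²]/44 = 19.7036
SE = √(s_p²·(1/23+1/23)) = 1.3090
t = (48.174−53.565)/1.3090 = -4.1188
df = 44
p-value (one-sided, H₁ greater) = 0.99992
At α=0.1: p ≥ α → fail to reject H₀

reject H₀: no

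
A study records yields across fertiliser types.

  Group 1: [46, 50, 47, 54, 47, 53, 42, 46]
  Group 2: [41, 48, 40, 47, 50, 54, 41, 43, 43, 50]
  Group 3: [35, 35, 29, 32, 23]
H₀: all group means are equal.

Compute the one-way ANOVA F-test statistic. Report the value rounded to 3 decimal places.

Group means [48.12, 45.70, 30.80], grand mean 43.304
SSB = Σnᵢ(x̄ᵢ−x̄)² = 1025.095; SSW = ΣΣ(x−x̄ᵢ)² = 415.775
MSB = 1025.095/2 = 512.5473; MSW = 415.775/20 = 20.7888
F = MSB/MSW = 24.6550
df = (2, 20)

test statistic = 24.655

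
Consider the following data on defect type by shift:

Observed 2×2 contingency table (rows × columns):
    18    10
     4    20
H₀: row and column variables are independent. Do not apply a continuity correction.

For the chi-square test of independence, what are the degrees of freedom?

degrees of freedom = 1

df = (r−1)(c−1) = (2−1)·(2−1) = 1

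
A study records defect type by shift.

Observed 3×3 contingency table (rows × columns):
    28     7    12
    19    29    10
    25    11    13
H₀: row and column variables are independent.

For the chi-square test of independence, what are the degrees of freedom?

df = (r−1)(c−1) = (3−1)·(3−1) = 4

degrees of freedom = 4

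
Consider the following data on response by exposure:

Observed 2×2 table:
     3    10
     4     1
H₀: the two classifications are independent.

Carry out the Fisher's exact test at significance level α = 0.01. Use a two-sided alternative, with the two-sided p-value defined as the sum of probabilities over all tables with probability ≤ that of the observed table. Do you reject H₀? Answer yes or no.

reject H₀: no

Margins: r₁=13, r₂=5, c₁=7, c₂=11, n=18
p_obs = C(13,3)·C(5,4)/C(18,7); sum pmf over tables with pmf ≤ p_obs
p-value (two-sided) = 0.04739
At α=0.01: p ≥ α → fail to reject H₀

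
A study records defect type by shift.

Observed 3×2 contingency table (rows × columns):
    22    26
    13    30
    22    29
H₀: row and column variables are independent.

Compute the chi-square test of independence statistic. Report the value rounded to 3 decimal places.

test statistic = 2.595

Row totals [48, 43, 51], col totals [57, 85], n=142
χ² = (22−19.27)²/19.27 + (26−28.73)²/28.73 + (13−17.26)²/17.26 + (30−25.74)²/25.74 + (22−20.47)²/20.47 + (29−30.53)²/30.53 = 2.5948
df = 2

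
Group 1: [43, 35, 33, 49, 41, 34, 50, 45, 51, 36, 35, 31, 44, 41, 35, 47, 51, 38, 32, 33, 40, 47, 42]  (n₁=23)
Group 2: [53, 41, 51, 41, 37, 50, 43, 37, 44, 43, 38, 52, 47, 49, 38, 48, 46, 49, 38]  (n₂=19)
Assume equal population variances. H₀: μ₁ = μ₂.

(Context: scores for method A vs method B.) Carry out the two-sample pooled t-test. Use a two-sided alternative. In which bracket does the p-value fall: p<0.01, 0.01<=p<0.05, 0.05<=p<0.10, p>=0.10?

p-value bracket: 0.01<=p<0.05

x̄₁=40.565, s₁=6.549, n₁=23
x̄₂=44.474, s₂=5.430, n₂=19
s_p² = [22·6.549² + 18·5.430²]/40 = 36.8597
SE = √(s_p²·(1/23+1/19)) = 1.8822
t = (40.565−44.474)/1.8822 = -2.0766
df = 40
p-value (two-sided) = 0.04431
→ bracket: 0.01<=p<0.05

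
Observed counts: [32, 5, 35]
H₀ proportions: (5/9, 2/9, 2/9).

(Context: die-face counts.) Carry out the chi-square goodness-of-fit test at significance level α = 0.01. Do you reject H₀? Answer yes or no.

n = 72; E_i = n·p_i = [40.00, 16.00, 16.00]
χ² = (32−40.00)²/40.00 + (5−16.00)²/16.00 + (35−16.00)²/16.00 = 31.7250
df = 2
p-value (upper-tail) = 0.00000
At α=0.01: p < α → reject H₀

reject H₀: yes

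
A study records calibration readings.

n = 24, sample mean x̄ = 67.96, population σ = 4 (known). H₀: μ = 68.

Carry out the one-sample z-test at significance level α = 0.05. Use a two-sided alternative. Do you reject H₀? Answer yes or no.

SE = σ/√n = 4/√24 = 0.8165
z = (x̄−μ₀)/SE = (67.96−68)/0.8165 = -0.0490
p-value (two-sided) = 0.96093
At α=0.05: p ≥ α → fail to reject H₀

reject H₀: no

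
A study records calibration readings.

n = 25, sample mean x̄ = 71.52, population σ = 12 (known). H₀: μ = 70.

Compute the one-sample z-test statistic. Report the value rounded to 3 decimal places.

test statistic = 0.633

SE = σ/√n = 12/√25 = 2.4000
z = (x̄−μ₀)/SE = (71.52−70)/2.4000 = 0.6333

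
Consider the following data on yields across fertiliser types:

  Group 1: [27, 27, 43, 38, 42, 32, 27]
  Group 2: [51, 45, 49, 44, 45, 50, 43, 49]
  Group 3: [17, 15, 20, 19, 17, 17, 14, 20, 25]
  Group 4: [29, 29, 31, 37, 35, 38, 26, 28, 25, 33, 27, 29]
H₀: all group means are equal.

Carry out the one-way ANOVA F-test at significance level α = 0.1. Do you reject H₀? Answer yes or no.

Group means [33.71, 47.00, 18.22, 30.58], grand mean 31.750
SSB = Σnᵢ(x̄ᵢ−x̄)² = 3550.849; SSW = ΣΣ(x−x̄ᵢ)² = 663.901
MSB = 3550.849/3 = 1183.6164; MSW = 663.901/32 = 20.7469
F = MSB/MSW = 57.0503
df = (3, 32)
p-value (upper-tail) = 0.00000
At α=0.1: p < α → reject H₀

reject H₀: yes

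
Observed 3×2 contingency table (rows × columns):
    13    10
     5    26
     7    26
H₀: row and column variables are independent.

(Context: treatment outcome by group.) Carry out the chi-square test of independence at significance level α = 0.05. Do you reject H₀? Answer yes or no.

reject H₀: yes

Row totals [23, 31, 33], col totals [25, 62], n=87
χ² = (13−6.61)²/6.61 + (10−16.39)²/16.39 + (5−8.91)²/8.91 + (26−22.09)²/22.09 + (7−9.48)²/9.48 + (26−23.52)²/23.52 = 11.9894
df = 2
p-value (upper-tail) = 0.00249
At α=0.05: p < α → reject H₀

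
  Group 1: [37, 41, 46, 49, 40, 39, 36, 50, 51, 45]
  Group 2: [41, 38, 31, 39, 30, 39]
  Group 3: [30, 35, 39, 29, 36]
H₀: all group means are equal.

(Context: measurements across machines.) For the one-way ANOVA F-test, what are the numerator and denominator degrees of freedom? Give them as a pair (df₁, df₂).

k = 3 groups, N = 21 total
df = (k−1, N−k) = (3−1, 21−3) = (2, 18)

degrees of freedom = [2, 18]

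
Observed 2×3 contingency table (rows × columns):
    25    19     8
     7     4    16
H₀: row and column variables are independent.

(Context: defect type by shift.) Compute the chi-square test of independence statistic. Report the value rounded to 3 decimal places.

test statistic = 16.295

Row totals [52, 27], col totals [32, 23, 24], n=79
χ² = (25−21.06)²/21.06 + (19−15.14)²/15.14 + (8−15.80)²/15.80 + (7−10.94)²/10.94 + (4−7.86)²/7.86 + (16−8.20)²/8.20 = 16.2947
df = 2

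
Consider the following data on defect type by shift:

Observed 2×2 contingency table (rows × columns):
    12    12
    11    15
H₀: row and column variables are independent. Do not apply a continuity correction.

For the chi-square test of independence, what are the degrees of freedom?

df = (r−1)(c−1) = (2−1)·(2−1) = 1

degrees of freedom = 1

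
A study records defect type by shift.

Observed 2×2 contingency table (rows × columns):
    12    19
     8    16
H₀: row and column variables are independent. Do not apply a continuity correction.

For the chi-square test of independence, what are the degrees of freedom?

df = (r−1)(c−1) = (2−1)·(2−1) = 1

degrees of freedom = 1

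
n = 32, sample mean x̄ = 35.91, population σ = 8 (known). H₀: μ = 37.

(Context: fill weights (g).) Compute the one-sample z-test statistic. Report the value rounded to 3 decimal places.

test statistic = -0.771

SE = σ/√n = 8/√32 = 1.4142
z = (x̄−μ₀)/SE = (35.91−37)/1.4142 = -0.7707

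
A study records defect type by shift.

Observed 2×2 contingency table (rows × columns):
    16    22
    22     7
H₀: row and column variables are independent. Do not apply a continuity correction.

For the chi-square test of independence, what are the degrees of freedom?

df = (r−1)(c−1) = (2−1)·(2−1) = 1

degrees of freedom = 1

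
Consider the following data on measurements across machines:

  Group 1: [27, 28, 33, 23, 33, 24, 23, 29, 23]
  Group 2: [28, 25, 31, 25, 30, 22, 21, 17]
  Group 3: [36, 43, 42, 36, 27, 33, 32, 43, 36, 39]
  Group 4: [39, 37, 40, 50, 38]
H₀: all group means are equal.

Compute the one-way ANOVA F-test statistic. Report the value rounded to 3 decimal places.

Group means [27.00, 24.88, 36.70, 40.80], grand mean 31.656
SSB = Σnᵢ(x̄ᵢ−x̄)² = 1235.444; SSW = ΣΣ(x−x̄ᵢ)² = 647.775
MSB = 1235.444/3 = 411.8146; MSW = 647.775/28 = 23.1348
F = MSB/MSW = 17.8006
df = (3, 28)

test statistic = 17.801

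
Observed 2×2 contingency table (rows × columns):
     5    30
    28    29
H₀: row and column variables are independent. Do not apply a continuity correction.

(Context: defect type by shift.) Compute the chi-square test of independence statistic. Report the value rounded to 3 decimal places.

test statistic = 11.441

Row totals [35, 57], col totals [33, 59], n=92
χ² = (5−12.55)²/12.55 + (30−22.45)²/22.45 + (28−20.45)²/20.45 + (29−36.55)²/36.55 = 11.4406
df = 1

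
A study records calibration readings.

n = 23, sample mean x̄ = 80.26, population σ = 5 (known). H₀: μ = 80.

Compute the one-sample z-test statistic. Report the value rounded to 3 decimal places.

SE = σ/√n = 5/√23 = 1.0426
z = (x̄−μ₀)/SE = (80.26−80)/1.0426 = 0.2494

test statistic = 0.249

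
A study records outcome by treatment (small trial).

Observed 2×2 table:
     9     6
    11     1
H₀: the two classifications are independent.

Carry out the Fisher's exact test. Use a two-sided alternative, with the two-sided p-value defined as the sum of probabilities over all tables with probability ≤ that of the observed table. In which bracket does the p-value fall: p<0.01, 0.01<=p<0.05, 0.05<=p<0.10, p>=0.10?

Margins: r₁=15, r₂=12, c₁=20, c₂=7, n=27
p_obs = C(15,9)·C(12,11)/C(27,20); sum pmf over tables with pmf ≤ p_obs
p-value (two-sided) = 0.09138
→ bracket: 0.05<=p<0.10

p-value bracket: 0.05<=p<0.10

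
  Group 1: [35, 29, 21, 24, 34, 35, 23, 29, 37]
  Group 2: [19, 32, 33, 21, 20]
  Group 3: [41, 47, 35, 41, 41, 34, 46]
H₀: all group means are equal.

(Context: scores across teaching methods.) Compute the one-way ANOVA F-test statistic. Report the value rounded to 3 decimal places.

Group means [29.67, 25.00, 40.71], grand mean 32.238
SSB = Σnᵢ(x̄ᵢ−x̄)² = 824.381; SSW = ΣΣ(x−x̄ᵢ)² = 617.429
MSB = 824.381/2 = 412.1905; MSW = 617.429/18 = 34.3016
F = MSB/MSW = 12.0167
df = (2, 18)

test statistic = 12.017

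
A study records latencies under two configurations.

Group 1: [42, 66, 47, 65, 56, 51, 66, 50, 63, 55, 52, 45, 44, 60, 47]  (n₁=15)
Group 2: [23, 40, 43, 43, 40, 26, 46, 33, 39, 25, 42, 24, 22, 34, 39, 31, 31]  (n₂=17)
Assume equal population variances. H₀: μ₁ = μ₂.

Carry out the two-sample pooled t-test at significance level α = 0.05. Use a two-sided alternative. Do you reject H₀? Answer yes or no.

x̄₁=53.933, s₁=8.379, n₁=15
x̄₂=34.176, s₂=7.986, n₂=17
s_p² = [14·8.379² + 16·7.986²]/30 = 66.7801
SE = √(s_p²·(1/15+1/17)) = 2.8949
t = (53.933−34.176)/2.8949 = 6.8248
df = 30
p-value (two-sided) = 0.00000
At α=0.05: p < α → reject H₀

reject H₀: yes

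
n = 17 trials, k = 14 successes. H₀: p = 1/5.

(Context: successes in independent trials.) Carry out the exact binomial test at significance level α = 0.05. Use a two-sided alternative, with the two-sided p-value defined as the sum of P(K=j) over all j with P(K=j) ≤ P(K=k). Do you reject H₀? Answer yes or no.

Exact binomial: n=17, k=14, p₀=1/5=0.2000
P(X=j) = C(n,j)·p₀^j·(1−p₀)^(n−j); p = Σ P(X=j) over j with P(X=j) ≤ P(X=14)
p-value (two-sided) = 0.00000
At α=0.05: p < α → reject H₀

reject H₀: yes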